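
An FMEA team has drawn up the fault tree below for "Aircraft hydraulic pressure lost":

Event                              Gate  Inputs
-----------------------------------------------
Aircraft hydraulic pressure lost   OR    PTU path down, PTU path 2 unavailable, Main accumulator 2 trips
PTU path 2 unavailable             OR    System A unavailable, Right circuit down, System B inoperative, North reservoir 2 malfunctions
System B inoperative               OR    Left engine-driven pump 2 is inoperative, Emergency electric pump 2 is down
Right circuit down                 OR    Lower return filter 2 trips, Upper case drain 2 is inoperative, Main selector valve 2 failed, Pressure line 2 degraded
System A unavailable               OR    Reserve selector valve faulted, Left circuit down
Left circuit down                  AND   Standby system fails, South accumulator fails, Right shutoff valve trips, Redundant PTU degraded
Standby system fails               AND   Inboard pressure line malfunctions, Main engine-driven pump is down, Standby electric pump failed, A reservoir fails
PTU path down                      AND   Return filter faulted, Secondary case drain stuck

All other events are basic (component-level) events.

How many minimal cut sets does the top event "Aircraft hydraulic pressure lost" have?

11

PTU path down [AND]: one cut set from each child combined → 1 × 1 = 1 cut set(s).
Standby system fails [AND]: one cut set from each child combined → 1 × 1 × 1 × 1 = 1 cut set(s).
Left circuit down [AND]: one cut set from each child combined → 1 × 1 × 1 × 1 = 1 cut set(s).
System A unavailable [OR]: union of children's cut sets → 2 cut set(s).
Right circuit down [OR]: union of children's cut sets → 4 cut set(s).
System B inoperative [OR]: union of children's cut sets → 2 cut set(s).
PTU path 2 unavailable [OR]: union of children's cut sets → 9 cut set(s).
Aircraft hydraulic pressure lost [OR]: union of children's cut sets → 11 cut set(s).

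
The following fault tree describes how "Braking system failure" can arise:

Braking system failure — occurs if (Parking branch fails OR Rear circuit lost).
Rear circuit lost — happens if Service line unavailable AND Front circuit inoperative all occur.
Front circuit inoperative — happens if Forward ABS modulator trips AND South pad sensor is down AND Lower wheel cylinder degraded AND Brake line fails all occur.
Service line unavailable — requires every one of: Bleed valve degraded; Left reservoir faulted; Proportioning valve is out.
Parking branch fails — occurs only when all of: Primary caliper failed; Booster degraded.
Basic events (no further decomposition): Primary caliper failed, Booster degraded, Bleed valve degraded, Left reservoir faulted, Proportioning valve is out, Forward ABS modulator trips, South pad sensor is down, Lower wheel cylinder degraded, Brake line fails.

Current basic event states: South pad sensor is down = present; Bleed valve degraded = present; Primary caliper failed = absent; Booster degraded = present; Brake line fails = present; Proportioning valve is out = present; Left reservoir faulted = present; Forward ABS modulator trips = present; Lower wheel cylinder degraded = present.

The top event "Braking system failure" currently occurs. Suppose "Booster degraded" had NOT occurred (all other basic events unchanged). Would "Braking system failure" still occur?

Counterfactual: set "Booster degraded" to not occurred.
Parking branch fails [AND]: Primary caliper failed=not, Booster degraded=not → not all inputs occur → does not occur.
Service line unavailable [AND]: Bleed valve degraded=occurs, Left reservoir faulted=occurs, Proportioning valve is out=occurs → all inputs occur → occurs.
Front circuit inoperative [AND]: Forward ABS modulator trips=occurs, South pad sensor is down=occurs, Lower wheel cylinder degraded=occurs, Brake line fails=occurs → all inputs occur → occurs.
Rear circuit lost [AND]: Service line unavailable=occurs, Front circuit inoperative=occurs → all inputs occur → occurs.
Braking system failure [OR]: Parking branch fails=not, Rear circuit lost=occurs → at least one input occurs → occurs.

Yes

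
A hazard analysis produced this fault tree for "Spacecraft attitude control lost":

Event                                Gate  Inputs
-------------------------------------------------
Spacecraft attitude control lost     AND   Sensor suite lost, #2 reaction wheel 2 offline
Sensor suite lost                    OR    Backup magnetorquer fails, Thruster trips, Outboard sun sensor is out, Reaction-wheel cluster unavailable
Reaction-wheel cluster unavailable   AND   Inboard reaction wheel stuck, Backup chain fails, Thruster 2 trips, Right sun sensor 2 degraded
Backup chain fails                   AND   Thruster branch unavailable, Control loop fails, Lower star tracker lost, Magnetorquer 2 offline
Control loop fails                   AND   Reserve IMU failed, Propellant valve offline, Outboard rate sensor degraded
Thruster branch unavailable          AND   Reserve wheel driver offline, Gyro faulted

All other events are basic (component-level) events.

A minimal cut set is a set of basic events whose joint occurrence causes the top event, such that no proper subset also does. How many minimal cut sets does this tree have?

Thruster branch unavailable [AND]: one cut set from each child combined → 1 × 1 = 1 cut set(s).
Control loop fails [AND]: one cut set from each child combined → 1 × 1 × 1 = 1 cut set(s).
Backup chain fails [AND]: one cut set from each child combined → 1 × 1 × 1 × 1 = 1 cut set(s).
Reaction-wheel cluster unavailable [AND]: one cut set from each child combined → 1 × 1 × 1 × 1 = 1 cut set(s).
Sensor suite lost [OR]: union of children's cut sets → 4 cut set(s).
Spacecraft attitude control lost [AND]: one cut set from each child combined → 4 × 1 = 4 cut set(s).
Minimal cut sets: {#2 reaction wheel 2 offline, Backup magnetorquer fails}; {#2 reaction wheel 2 offline, Thruster trips}; {#2 reaction wheel 2 offline, Outboard sun sensor is out}; {#2 reaction wheel 2 offline, Gyro faulted, Inboard reaction wheel stuck, Lower star tracker lost, Magnetorquer 2 offline, Outboard rate sensor degraded, Propellant valve offline, Reserve IMU failed, Reserve wheel driver offline, Right sun sensor 2 degraded, Thruster 2 trips}.

4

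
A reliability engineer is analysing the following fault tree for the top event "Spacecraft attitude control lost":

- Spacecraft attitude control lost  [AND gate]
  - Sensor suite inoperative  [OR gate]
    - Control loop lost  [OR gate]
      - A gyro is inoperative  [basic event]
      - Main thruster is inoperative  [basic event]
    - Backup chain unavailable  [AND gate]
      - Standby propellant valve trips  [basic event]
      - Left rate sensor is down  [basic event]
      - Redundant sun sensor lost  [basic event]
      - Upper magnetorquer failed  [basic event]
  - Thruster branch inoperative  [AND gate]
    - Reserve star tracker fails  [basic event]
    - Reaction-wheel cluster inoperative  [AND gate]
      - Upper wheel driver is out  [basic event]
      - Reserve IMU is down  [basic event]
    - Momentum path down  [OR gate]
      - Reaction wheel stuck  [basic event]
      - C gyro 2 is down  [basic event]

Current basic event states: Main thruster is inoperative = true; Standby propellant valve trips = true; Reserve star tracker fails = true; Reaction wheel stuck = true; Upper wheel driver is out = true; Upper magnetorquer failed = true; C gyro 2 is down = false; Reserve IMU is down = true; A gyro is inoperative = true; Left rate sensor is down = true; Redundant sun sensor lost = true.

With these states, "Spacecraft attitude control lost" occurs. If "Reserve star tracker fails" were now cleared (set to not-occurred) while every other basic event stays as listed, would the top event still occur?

No

Counterfactual: set "Reserve star tracker fails" to not occurred.
Control loop lost [OR]: A gyro is inoperative=occurs, Main thruster is inoperative=occurs → at least one input occurs → occurs.
Backup chain unavailable [AND]: Standby propellant valve trips=occurs, Left rate sensor is down=occurs, Redundant sun sensor lost=occurs, Upper magnetorquer failed=occurs → all inputs occur → occurs.
Sensor suite inoperative [OR]: Control loop lost=occurs, Backup chain unavailable=occurs → at least one input occurs → occurs.
Reaction-wheel cluster inoperative [AND]: Upper wheel driver is out=occurs, Reserve IMU is down=occurs → all inputs occur → occurs.
Momentum path down [OR]: Reaction wheel stuck=occurs, C gyro 2 is down=not → at least one input occurs → occurs.
Thruster branch inoperative [AND]: Reserve star tracker fails=not, Reaction-wheel cluster inoperative=occurs, Momentum path down=occurs → not all inputs occur → does not occur.
Spacecraft attitude control lost [AND]: Sensor suite inoperative=occurs, Thruster branch inoperative=not → not all inputs occur → does not occur.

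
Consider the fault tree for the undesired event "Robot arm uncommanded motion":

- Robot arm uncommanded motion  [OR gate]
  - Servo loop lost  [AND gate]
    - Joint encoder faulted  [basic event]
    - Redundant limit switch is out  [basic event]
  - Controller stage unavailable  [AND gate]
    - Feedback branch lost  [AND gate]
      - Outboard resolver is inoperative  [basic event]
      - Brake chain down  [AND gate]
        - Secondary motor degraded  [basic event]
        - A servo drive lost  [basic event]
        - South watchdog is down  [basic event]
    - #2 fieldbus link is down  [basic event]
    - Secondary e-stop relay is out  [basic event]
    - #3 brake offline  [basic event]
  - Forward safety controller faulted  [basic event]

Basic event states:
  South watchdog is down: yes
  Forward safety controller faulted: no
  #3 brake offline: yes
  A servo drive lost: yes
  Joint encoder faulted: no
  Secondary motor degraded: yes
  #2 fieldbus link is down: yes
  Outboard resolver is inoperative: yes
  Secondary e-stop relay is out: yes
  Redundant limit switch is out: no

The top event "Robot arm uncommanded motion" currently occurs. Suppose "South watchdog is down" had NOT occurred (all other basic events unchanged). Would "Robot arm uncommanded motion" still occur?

No

Counterfactual: set "South watchdog is down" to not occurred.
Servo loop lost [AND]: Joint encoder faulted=not, Redundant limit switch is out=not → not all inputs occur → does not occur.
Brake chain down [AND]: Secondary motor degraded=occurs, A servo drive lost=occurs, South watchdog is down=not → not all inputs occur → does not occur.
Feedback branch lost [AND]: Outboard resolver is inoperative=occurs, Brake chain down=not → not all inputs occur → does not occur.
Controller stage unavailable [AND]: Feedback branch lost=not, #2 fieldbus link is down=occurs, Secondary e-stop relay is out=occurs, #3 brake offline=occurs → not all inputs occur → does not occur.
Robot arm uncommanded motion [OR]: Servo loop lost=not, Controller stage unavailable=not, Forward safety controller faulted=not → no input occurs → does not occur.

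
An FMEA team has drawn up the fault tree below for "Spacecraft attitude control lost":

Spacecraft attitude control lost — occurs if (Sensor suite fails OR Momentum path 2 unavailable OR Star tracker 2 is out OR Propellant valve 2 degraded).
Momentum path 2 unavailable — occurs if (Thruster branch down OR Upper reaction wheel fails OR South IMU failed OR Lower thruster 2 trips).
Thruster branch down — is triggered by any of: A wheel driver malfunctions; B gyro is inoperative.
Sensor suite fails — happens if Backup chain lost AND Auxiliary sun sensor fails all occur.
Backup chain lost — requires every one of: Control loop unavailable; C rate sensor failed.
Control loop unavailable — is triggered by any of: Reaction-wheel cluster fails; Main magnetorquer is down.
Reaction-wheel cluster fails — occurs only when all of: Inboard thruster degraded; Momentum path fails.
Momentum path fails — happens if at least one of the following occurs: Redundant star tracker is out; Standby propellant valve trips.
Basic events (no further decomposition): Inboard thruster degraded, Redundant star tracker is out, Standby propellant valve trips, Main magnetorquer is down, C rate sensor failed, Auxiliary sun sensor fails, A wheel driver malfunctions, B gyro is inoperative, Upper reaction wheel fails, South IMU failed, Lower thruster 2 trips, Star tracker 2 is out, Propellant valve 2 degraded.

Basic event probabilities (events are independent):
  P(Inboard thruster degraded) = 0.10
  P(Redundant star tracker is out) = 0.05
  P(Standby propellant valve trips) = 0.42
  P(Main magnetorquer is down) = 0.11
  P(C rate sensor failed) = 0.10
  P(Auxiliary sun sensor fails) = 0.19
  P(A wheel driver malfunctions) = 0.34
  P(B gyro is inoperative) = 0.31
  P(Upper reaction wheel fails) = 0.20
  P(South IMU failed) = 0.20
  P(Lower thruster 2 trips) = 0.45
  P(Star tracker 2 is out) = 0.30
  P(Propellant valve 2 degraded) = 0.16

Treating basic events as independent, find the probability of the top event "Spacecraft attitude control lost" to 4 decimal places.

P(Momentum path fails) [OR] = 1 − (1−0.05) × (1−0.42) = 0.449000
P(Reaction-wheel cluster fails) [AND] = 0.10 × 0.449000 = 0.044900
P(Control loop unavailable) [OR] = 1 − (1−0.044900) × (1−0.11) = 0.149961
P(Backup chain lost) [AND] = 0.149961 × 0.10 = 0.014996
P(Sensor suite fails) [AND] = 0.014996 × 0.19 = 0.002849
P(Thruster branch down) [OR] = 1 − (1−0.34) × (1−0.31) = 0.544600
P(Momentum path 2 unavailable) [OR] = 1 − (1−0.544600) × (1−0.20) × (1−0.20) × (1−0.45) = 0.839699
P(Spacecraft attitude control lost) [OR] = 1 − (1−0.002849) × (1−0.839699) × (1−0.30) × (1−0.16) = 0.906012
Rounded to 4 decimal places: P(Spacecraft attitude control lost) ≈ 0.9060.

0.9060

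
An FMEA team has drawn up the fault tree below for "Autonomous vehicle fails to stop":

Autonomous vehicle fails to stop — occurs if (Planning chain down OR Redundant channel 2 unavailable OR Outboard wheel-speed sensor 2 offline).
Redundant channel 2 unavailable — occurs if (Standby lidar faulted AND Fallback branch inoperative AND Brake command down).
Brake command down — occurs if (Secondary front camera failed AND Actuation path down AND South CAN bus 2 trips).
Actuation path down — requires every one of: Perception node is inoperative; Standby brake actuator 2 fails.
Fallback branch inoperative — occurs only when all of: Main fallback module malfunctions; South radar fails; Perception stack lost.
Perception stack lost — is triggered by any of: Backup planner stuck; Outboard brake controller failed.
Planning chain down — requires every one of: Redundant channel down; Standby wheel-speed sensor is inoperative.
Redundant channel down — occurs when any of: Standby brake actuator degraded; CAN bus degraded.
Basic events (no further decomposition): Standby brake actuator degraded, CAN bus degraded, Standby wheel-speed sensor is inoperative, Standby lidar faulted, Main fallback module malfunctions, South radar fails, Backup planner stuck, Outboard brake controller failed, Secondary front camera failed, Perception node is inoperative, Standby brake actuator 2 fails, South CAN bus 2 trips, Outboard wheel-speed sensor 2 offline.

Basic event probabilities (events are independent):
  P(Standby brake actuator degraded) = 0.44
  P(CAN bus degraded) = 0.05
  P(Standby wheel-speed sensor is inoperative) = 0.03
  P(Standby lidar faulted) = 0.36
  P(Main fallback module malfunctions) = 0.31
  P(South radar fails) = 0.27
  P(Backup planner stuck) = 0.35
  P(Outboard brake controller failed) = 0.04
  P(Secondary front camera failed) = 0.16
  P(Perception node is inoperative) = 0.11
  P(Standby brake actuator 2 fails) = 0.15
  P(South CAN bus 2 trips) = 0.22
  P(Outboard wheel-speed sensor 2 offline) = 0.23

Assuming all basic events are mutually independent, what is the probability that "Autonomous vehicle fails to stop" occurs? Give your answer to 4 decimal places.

0.2408

P(Redundant channel down) [OR] = 1 − (1−0.44) × (1−0.05) = 0.468000
P(Planning chain down) [AND] = 0.468000 × 0.03 = 0.014040
P(Perception stack lost) [OR] = 1 − (1−0.35) × (1−0.04) = 0.376000
P(Fallback branch inoperative) [AND] = 0.31 × 0.27 × 0.376000 = 0.031471
P(Actuation path down) [AND] = 0.11 × 0.15 = 0.016500
P(Brake command down) [AND] = 0.16 × 0.016500 × 0.22 = 0.000581
P(Redundant channel 2 unavailable) [AND] = 0.36 × 0.031471 × 0.000581 = 0.000007
P(Autonomous vehicle fails to stop) [OR] = 1 − (1−0.014040) × (1−0.000007) × (1−0.23) = 0.240816
Rounded to 4 decimal places: P(Autonomous vehicle fails to stop) ≈ 0.2408.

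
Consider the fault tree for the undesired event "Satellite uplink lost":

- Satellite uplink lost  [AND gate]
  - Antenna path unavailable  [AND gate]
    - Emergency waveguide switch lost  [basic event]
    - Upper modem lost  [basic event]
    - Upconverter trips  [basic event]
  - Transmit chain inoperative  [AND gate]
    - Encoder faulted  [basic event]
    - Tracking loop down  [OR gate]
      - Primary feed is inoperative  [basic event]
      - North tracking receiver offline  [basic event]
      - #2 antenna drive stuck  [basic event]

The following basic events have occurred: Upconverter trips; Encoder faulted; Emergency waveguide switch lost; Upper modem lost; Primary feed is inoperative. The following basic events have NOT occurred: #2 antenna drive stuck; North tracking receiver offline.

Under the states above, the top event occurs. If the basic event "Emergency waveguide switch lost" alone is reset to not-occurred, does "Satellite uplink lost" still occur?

No

Counterfactual: set "Emergency waveguide switch lost" to not occurred.
Antenna path unavailable [AND]: Emergency waveguide switch lost=not, Upper modem lost=occurs, Upconverter trips=occurs → not all inputs occur → does not occur.
Tracking loop down [OR]: Primary feed is inoperative=occurs, North tracking receiver offline=not, #2 antenna drive stuck=not → at least one input occurs → occurs.
Transmit chain inoperative [AND]: Encoder faulted=occurs, Tracking loop down=occurs → all inputs occur → occurs.
Satellite uplink lost [AND]: Antenna path unavailable=not, Transmit chain inoperative=occurs → not all inputs occur → does not occur.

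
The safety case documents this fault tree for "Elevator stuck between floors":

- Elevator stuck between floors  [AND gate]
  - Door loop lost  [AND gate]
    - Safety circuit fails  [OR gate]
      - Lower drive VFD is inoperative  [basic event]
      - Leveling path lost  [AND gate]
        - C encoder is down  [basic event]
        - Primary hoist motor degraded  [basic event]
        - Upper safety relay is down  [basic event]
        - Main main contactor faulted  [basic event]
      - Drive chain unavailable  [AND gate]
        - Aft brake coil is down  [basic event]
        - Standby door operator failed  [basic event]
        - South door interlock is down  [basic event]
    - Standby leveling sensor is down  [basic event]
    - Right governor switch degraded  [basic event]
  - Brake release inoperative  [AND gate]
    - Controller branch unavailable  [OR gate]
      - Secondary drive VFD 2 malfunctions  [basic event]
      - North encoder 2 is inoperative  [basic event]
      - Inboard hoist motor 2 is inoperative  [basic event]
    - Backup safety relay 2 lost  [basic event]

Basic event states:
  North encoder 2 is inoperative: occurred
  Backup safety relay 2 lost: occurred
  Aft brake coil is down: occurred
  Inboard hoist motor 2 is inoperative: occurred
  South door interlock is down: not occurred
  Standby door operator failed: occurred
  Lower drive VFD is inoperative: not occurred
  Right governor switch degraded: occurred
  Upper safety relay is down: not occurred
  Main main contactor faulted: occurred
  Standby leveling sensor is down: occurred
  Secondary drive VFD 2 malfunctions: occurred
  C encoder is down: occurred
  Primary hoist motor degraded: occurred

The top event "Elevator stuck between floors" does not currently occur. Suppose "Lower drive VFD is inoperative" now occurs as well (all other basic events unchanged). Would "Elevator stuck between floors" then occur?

Counterfactual: set "Lower drive VFD is inoperative" to occurred.
Leveling path lost [AND]: C encoder is down=occurs, Primary hoist motor degraded=occurs, Upper safety relay is down=not, Main main contactor faulted=occurs → not all inputs occur → does not occur.
Drive chain unavailable [AND]: Aft brake coil is down=occurs, Standby door operator failed=occurs, South door interlock is down=not → not all inputs occur → does not occur.
Safety circuit fails [OR]: Lower drive VFD is inoperative=occurs, Leveling path lost=not, Drive chain unavailable=not → at least one input occurs → occurs.
Door loop lost [AND]: Safety circuit fails=occurs, Standby leveling sensor is down=occurs, Right governor switch degraded=occurs → all inputs occur → occurs.
Controller branch unavailable [OR]: Secondary drive VFD 2 malfunctions=occurs, North encoder 2 is inoperative=occurs, Inboard hoist motor 2 is inoperative=occurs → at least one input occurs → occurs.
Brake release inoperative [AND]: Controller branch unavailable=occurs, Backup safety relay 2 lost=occurs → all inputs occur → occurs.
Elevator stuck between floors [AND]: Door loop lost=occurs, Brake release inoperative=occurs → all inputs occur → occurs.

Yes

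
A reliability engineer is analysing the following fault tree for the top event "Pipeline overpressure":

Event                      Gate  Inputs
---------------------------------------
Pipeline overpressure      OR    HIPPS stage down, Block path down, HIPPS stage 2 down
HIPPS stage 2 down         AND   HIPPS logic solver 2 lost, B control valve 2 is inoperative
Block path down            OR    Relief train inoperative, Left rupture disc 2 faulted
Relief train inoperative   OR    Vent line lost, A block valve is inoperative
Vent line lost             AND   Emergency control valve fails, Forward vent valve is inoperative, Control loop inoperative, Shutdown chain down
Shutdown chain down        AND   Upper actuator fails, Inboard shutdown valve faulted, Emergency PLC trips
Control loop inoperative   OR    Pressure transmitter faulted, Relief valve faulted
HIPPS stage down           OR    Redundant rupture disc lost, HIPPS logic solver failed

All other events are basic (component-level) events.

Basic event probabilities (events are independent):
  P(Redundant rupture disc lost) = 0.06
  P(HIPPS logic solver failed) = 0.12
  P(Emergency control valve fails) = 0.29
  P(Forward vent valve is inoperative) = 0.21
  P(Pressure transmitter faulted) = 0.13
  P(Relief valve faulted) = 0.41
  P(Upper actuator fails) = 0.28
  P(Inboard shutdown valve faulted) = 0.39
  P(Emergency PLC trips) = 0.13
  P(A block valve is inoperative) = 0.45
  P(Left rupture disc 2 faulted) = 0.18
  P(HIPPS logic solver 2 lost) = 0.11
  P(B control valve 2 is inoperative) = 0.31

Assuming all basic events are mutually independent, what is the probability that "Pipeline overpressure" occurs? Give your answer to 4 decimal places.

0.6398

P(HIPPS stage down) [OR] = 1 − (1−0.06) × (1−0.12) = 0.172800
P(Control loop inoperative) [OR] = 1 − (1−0.13) × (1−0.41) = 0.486700
P(Shutdown chain down) [AND] = 0.28 × 0.39 × 0.13 = 0.014196
P(Vent line lost) [AND] = 0.29 × 0.21 × 0.486700 × 0.014196 = 0.000421
P(Relief train inoperative) [OR] = 1 − (1−0.000421) × (1−0.45) = 0.450232
P(Block path down) [OR] = 1 − (1−0.450232) × (1−0.18) = 0.549190
P(HIPPS stage 2 down) [AND] = 0.11 × 0.31 = 0.034100
P(Pipeline overpressure) [OR] = 1 − (1−0.172800) × (1−0.549190) × (1−0.034100) = 0.639806
Rounded to 4 decimal places: P(Pipeline overpressure) ≈ 0.6398.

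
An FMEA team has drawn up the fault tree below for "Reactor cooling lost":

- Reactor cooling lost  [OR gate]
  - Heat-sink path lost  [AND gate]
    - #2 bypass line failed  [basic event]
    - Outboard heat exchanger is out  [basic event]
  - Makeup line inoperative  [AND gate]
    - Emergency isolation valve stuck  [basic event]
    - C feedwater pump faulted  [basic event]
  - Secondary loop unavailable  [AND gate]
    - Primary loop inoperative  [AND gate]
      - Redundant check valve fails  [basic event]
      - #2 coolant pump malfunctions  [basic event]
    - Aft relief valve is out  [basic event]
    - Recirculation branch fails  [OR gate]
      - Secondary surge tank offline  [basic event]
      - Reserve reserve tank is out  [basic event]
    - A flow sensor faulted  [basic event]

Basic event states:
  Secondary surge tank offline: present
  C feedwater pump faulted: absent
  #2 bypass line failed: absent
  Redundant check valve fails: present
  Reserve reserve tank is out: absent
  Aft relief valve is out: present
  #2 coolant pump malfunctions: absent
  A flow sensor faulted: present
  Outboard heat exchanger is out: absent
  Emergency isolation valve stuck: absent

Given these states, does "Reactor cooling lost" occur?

No

Heat-sink path lost [AND]: #2 bypass line failed=not, Outboard heat exchanger is out=not → not all inputs occur → does not occur.
Makeup line inoperative [AND]: Emergency isolation valve stuck=not, C feedwater pump faulted=not → not all inputs occur → does not occur.
Primary loop inoperative [AND]: Redundant check valve fails=occurs, #2 coolant pump malfunctions=not → not all inputs occur → does not occur.
Recirculation branch fails [OR]: Secondary surge tank offline=occurs, Reserve reserve tank is out=not → at least one input occurs → occurs.
Secondary loop unavailable [AND]: Primary loop inoperative=not, Aft relief valve is out=occurs, Recirculation branch fails=occurs, A flow sensor faulted=occurs → not all inputs occur → does not occur.
Reactor cooling lost [OR]: Heat-sink path lost=not, Makeup line inoperative=not, Secondary loop unavailable=not → no input occurs → does not occur.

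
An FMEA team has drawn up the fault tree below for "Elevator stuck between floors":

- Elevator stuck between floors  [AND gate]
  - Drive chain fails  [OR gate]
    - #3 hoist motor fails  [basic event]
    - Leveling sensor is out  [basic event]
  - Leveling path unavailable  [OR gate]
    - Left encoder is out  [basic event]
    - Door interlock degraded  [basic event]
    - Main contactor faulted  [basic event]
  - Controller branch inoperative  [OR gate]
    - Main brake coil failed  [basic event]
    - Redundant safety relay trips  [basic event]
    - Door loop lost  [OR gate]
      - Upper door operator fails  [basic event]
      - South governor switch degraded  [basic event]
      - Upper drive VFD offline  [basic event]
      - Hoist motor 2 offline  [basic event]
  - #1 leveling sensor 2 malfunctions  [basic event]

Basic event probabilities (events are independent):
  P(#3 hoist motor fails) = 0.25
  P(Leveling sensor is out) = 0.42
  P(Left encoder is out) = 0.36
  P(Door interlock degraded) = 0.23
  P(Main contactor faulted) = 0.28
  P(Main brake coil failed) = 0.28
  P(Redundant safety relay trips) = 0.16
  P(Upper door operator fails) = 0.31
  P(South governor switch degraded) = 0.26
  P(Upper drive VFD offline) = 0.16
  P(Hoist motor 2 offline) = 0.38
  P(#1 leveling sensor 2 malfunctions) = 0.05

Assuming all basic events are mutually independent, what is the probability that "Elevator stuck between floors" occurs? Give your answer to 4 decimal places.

P(Drive chain fails) [OR] = 1 − (1−0.25) × (1−0.42) = 0.565000
P(Leveling path unavailable) [OR] = 1 − (1−0.36) × (1−0.23) × (1−0.28) = 0.645184
P(Door loop lost) [OR] = 1 − (1−0.31) × (1−0.26) × (1−0.16) × (1−0.38) = 0.734080
P(Controller branch inoperative) [OR] = 1 − (1−0.28) × (1−0.16) × (1−0.734080) = 0.839172
P(Elevator stuck between floors) [AND] = 0.565000 × 0.645184 × 0.839172 × 0.05 = 0.015295
Rounded to 4 decimal places: P(Elevator stuck between floors) ≈ 0.0153.

0.0153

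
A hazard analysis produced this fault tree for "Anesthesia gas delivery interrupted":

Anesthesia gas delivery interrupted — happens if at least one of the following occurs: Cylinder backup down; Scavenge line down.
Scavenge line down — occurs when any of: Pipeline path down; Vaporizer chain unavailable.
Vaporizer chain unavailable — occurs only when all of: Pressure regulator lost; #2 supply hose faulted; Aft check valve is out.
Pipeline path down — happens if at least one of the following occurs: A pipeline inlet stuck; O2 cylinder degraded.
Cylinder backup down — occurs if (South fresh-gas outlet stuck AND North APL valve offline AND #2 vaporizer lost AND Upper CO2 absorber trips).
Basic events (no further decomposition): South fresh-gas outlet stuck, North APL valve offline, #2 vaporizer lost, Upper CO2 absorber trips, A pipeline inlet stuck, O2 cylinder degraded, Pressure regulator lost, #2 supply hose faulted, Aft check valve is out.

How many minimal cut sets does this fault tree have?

4

Cylinder backup down [AND]: one cut set from each child combined → 1 × 1 × 1 × 1 = 1 cut set(s).
Pipeline path down [OR]: union of children's cut sets → 2 cut set(s).
Vaporizer chain unavailable [AND]: one cut set from each child combined → 1 × 1 × 1 = 1 cut set(s).
Scavenge line down [OR]: union of children's cut sets → 3 cut set(s).
Anesthesia gas delivery interrupted [OR]: union of children's cut sets → 4 cut set(s).
Minimal cut sets: {#2 vaporizer lost, North APL valve offline, South fresh-gas outlet stuck, Upper CO2 absorber trips}; {A pipeline inlet stuck}; {O2 cylinder degraded}; {#2 supply hose faulted, Aft check valve is out, Pressure regulator lost}.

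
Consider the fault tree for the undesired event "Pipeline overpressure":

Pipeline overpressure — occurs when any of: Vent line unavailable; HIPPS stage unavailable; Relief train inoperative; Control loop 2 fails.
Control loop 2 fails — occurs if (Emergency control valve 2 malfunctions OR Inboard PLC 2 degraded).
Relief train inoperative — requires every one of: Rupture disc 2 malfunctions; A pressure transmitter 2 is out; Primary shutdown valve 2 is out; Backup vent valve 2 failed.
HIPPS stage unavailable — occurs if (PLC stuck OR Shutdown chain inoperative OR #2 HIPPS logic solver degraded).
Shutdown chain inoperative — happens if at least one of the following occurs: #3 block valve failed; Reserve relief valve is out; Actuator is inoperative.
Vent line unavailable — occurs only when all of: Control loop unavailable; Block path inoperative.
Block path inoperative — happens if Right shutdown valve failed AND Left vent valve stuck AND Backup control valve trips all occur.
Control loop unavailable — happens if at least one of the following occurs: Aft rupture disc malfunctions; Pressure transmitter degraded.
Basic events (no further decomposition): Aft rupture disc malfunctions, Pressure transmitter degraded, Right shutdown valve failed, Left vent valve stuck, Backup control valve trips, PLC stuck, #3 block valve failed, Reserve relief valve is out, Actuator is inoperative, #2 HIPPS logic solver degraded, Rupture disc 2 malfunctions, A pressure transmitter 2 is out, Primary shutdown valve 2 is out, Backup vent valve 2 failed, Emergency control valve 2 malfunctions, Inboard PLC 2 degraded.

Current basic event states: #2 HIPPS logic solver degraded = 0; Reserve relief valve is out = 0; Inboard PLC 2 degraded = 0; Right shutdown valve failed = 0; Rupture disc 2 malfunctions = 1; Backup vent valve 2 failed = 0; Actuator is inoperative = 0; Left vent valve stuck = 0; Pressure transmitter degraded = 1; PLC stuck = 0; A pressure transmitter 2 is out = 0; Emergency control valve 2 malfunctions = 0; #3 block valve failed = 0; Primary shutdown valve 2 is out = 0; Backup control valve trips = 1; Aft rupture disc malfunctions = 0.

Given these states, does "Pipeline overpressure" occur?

Control loop unavailable [OR]: Aft rupture disc malfunctions=not, Pressure transmitter degraded=occurs → at least one input occurs → occurs.
Block path inoperative [AND]: Right shutdown valve failed=not, Left vent valve stuck=not, Backup control valve trips=occurs → not all inputs occur → does not occur.
Vent line unavailable [AND]: Control loop unavailable=occurs, Block path inoperative=not → not all inputs occur → does not occur.
Shutdown chain inoperative [OR]: #3 block valve failed=not, Reserve relief valve is out=not, Actuator is inoperative=not → no input occurs → does not occur.
HIPPS stage unavailable [OR]: PLC stuck=not, Shutdown chain inoperative=not, #2 HIPPS logic solver degraded=not → no input occurs → does not occur.
Relief train inoperative [AND]: Rupture disc 2 malfunctions=occurs, A pressure transmitter 2 is out=not, Primary shutdown valve 2 is out=not, Backup vent valve 2 failed=not → not all inputs occur → does not occur.
Control loop 2 fails [OR]: Emergency control valve 2 malfunctions=not, Inboard PLC 2 degraded=not → no input occurs → does not occur.
Pipeline overpressure [OR]: Vent line unavailable=not, HIPPS stage unavailable=not, Relief train inoperative=not, Control loop 2 fails=not → no input occurs → does not occur.

No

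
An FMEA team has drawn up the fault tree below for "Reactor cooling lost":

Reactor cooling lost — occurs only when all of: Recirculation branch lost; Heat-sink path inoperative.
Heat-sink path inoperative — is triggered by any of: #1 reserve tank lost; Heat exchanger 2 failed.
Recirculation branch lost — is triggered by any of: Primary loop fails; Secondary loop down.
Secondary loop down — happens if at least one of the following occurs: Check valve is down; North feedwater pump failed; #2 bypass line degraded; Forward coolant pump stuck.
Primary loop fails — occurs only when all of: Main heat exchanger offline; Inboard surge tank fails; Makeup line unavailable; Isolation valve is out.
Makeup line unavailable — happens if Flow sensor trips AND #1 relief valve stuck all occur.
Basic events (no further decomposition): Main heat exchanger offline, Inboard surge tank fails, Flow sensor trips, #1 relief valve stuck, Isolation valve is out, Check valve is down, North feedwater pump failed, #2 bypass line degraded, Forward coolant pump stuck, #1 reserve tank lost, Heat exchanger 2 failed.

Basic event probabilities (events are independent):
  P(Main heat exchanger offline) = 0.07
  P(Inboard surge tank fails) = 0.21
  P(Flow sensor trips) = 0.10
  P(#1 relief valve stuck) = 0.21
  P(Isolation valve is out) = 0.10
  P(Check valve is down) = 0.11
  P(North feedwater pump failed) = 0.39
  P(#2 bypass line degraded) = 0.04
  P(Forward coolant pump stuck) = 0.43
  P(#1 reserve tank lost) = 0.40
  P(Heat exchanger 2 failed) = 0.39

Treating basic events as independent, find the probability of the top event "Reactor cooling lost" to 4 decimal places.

P(Makeup line unavailable) [AND] = 0.10 × 0.21 = 0.021000
P(Primary loop fails) [AND] = 0.07 × 0.21 × 0.021000 × 0.10 = 0.000031
P(Secondary loop down) [OR] = 1 − (1−0.11) × (1−0.39) × (1−0.04) × (1−0.43) = 0.702925
P(Recirculation branch lost) [OR] = 1 − (1−0.000031) × (1−0.702925) = 0.702934
P(Heat-sink path inoperative) [OR] = 1 − (1−0.40) × (1−0.39) = 0.634000
P(Reactor cooling lost) [AND] = 0.702934 × 0.634000 = 0.445660
Rounded to 4 decimal places: P(Reactor cooling lost) ≈ 0.4457.

0.4457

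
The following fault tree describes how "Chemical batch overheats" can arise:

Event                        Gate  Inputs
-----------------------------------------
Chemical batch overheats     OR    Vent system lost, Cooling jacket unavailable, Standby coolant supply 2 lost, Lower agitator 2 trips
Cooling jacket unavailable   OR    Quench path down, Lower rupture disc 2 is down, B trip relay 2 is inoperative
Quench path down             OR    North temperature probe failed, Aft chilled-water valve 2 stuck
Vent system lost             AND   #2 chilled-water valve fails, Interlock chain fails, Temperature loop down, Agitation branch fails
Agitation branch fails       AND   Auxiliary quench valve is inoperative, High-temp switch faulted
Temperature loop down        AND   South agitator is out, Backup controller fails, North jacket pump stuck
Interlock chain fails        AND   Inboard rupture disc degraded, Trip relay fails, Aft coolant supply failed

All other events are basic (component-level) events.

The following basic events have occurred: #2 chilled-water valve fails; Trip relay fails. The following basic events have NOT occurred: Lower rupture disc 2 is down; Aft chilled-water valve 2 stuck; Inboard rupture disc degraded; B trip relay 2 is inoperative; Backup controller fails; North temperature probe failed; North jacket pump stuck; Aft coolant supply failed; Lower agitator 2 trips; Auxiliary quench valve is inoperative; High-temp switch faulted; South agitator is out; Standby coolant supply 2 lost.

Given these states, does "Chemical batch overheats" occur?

Interlock chain fails [AND]: Inboard rupture disc degraded=not, Trip relay fails=occurs, Aft coolant supply failed=not → not all inputs occur → does not occur.
Temperature loop down [AND]: South agitator is out=not, Backup controller fails=not, North jacket pump stuck=not → not all inputs occur → does not occur.
Agitation branch fails [AND]: Auxiliary quench valve is inoperative=not, High-temp switch faulted=not → not all inputs occur → does not occur.
Vent system lost [AND]: #2 chilled-water valve fails=occurs, Interlock chain fails=not, Temperature loop down=not, Agitation branch fails=not → not all inputs occur → does not occur.
Quench path down [OR]: North temperature probe failed=not, Aft chilled-water valve 2 stuck=not → no input occurs → does not occur.
Cooling jacket unavailable [OR]: Quench path down=not, Lower rupture disc 2 is down=not, B trip relay 2 is inoperative=not → no input occurs → does not occur.
Chemical batch overheats [OR]: Vent system lost=not, Cooling jacket unavailable=not, Standby coolant supply 2 lost=not, Lower agitator 2 trips=not → no input occurs → does not occur.

No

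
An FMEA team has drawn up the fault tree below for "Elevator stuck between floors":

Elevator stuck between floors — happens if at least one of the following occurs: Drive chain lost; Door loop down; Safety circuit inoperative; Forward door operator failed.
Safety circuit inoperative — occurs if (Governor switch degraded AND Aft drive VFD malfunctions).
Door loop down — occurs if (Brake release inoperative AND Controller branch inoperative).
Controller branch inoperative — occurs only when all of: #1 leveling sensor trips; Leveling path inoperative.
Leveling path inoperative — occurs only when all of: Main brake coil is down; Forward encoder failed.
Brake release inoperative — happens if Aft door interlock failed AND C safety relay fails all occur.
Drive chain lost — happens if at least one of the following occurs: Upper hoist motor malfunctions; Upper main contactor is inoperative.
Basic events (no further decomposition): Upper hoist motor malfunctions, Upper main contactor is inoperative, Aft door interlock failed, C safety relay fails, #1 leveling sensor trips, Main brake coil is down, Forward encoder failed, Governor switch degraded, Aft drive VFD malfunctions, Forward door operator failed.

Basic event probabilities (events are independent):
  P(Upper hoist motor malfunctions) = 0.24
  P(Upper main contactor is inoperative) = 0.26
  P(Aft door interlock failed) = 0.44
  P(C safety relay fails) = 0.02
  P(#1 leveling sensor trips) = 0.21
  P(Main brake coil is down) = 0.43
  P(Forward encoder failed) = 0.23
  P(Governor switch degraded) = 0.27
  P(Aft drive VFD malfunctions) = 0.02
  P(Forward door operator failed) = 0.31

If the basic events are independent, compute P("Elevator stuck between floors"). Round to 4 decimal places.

P(Drive chain lost) [OR] = 1 − (1−0.24) × (1−0.26) = 0.437600
P(Brake release inoperative) [AND] = 0.44 × 0.02 = 0.008800
P(Leveling path inoperative) [AND] = 0.43 × 0.23 = 0.098900
P(Controller branch inoperative) [AND] = 0.21 × 0.098900 = 0.020769
P(Door loop down) [AND] = 0.008800 × 0.020769 = 0.000183
P(Safety circuit inoperative) [AND] = 0.27 × 0.02 = 0.005400
P(Elevator stuck between floors) [OR] = 1 − (1−0.437600) × (1−0.000183) × (1−0.005400) × (1−0.31) = 0.614110
Rounded to 4 decimal places: P(Elevator stuck between floors) ≈ 0.6141.

0.6141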